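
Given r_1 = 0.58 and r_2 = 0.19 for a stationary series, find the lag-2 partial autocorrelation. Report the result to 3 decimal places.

-0.221

φ_{22} = (r_2 − r_1²) / (1 − r_1²)
r_1² = (0.58)² = 0.3364
Numerator = 0.19 − 0.3364 = -0.1464; denominator = 1 − 0.3364 = 0.6636
φ_{22} = -0.1464 / 0.6636 = -0.221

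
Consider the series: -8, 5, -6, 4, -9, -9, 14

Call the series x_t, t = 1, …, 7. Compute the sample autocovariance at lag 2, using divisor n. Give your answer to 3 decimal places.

Mean x̄ = (-8 + 5 − 6 + 4 − 9 − 9 + 14)/7 = -1.2857
Deviations: -6.7143, 6.2857, -4.7143, 5.2857, -7.7143, -7.7143, 15.2857
Σ_{t=1}^{5}(x_t−x̄)(x_{t+2}−x̄) = -57.4490
γ_2 = -57.4490 / 7 = -8.207

-8.207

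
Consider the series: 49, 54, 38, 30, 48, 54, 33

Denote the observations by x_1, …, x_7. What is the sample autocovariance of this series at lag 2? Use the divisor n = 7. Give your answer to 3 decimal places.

-54.676

Mean x̄ = (49 + 54 + 38 + 30 + 48 + 54 + 33)/7 = 43.7143
Σ_{t=1}^{5}(x_t−x̄)(x_{t+2}−x̄) = -382.7347
γ_2 = -382.7347 / 7 = -54.676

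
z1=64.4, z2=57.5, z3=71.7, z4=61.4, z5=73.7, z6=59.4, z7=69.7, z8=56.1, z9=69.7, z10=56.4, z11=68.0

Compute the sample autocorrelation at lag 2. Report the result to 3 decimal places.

0.728

Mean z̄ = (64.4 + 57.5 + 71.7 + 61.4 + 73.7 + 59.4 + 69.7 + 56.1 + 69.7 + 56.4 + 68.0)/11 = 64.3636
Numerator Σ_{t=1}^{9}(z_t−z̄)(z_{t+2}−z̄) = 308.3437
Denominator Σ(z_t−z̄)² = 423.4055
r_2 = 308.3437 / 423.4055 = 0.728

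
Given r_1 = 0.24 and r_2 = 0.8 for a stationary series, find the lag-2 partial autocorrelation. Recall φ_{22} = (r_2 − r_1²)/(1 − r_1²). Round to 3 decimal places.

0.788

φ_{22} = (r_2 − r_1²) / (1 − r_1²)
r_1² = (0.24)² = 0.0576
Numerator = 0.8 − 0.0576 = 0.7424; denominator = 1 − 0.0576 = 0.9424
φ_{22} = 0.7424 / 0.9424 = 0.788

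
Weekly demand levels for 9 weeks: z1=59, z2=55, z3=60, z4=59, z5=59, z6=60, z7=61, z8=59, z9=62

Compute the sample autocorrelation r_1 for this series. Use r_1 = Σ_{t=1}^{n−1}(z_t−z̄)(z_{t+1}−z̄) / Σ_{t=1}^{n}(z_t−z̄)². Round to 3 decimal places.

-0.070

Mean z̄ = (59 + 55 + 60 + 59 + 59 + 60 + 61 + 59 + 62)/9 = 59.3333
Numerator Σ_{t=1}^{8}(z_t−z̄)(z_{t+1}−z̄) = -2.1111
Denominator Σ(z_t−z̄)² = 30.0000
r_1 = -2.1111 / 30.0000 = -0.070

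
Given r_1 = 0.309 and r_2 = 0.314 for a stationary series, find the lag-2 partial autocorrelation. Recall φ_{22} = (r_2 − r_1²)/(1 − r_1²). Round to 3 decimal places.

φ_{22} = (r_2 − r_1²) / (1 − r_1²)
r_1² = (0.309)² = 0.095481
Numerator = 0.314 − 0.0955 = 0.2185; denominator = 1 − 0.0955 = 0.9045
φ_{22} = 0.2185 / 0.9045 = 0.242

0.242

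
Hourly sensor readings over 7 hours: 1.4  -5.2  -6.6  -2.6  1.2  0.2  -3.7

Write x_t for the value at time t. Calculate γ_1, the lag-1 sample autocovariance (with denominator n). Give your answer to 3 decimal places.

Mean x̄ = (1.4 − 5.2 − 6.6 − 2.6 + 1.2 + 0.2 − 3.7)/7 = -2.1857
Deviations: 3.5857, -3.0143, -4.4143, -0.4143, 3.3857, 2.3857, -1.5143
Σ_{t=1}^{6}(x_t−x̄)(x_{t+1}−x̄) = 7.3884
γ_1 = 7.3884 / 7 = 1.055

1.055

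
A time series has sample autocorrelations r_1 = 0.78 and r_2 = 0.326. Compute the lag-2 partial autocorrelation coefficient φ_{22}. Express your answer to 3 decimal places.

φ_{22} = (r_2 − r_1²) / (1 − r_1²)
r_1² = (0.78)² = 0.6084
Numerator = 0.326 − 0.6084 = -0.2824; denominator = 1 − 0.6084 = 0.3916
φ_{22} = -0.2824 / 0.3916 = -0.721

-0.721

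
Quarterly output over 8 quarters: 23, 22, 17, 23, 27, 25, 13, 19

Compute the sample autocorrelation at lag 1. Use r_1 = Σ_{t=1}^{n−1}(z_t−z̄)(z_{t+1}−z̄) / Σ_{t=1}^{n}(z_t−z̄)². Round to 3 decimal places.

0.068

Mean z̄ = (23 + 22 + 17 + 23 + 27 + 25 + 13 + 19)/8 = 21.1250
Numerator Σ_{t=1}^{7}(z_t−z̄)(z_{t+1}−z̄) = 9.8594
Denominator Σ(z_t−z̄)² = 144.8750
r_1 = 9.8594 / 144.8750 = 0.068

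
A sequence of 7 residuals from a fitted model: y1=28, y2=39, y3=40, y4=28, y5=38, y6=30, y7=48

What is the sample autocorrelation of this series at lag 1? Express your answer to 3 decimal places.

-0.430

Mean ȳ = (28 + 39 + 40 + 28 + 38 + 30 + 48)/7 = 35.8571
Deviations from mean: -7.8571, 3.1429, 4.1429, -7.8571, 2.1429, -5.8571, 12.1429
Σ(y_t−ȳ)(y_{t+1}−ȳ) = (-24.6939) + (13.0204) + (-32.5510) + (-16.8367) + (-12.5510) + (-71.1224) = -144.7347
Denominator Σ(y_t−ȳ)² = 336.8571
r_1 = -144.7347 / 336.8571 = -0.430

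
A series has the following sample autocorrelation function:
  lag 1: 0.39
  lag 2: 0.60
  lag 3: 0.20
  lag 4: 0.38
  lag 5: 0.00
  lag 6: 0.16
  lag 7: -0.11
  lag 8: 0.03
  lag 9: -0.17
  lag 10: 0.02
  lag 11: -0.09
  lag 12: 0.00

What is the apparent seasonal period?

The largest autocorrelation is r_2 = 0.60; the remaining lags stay at or below 0.39.
The dominant spike at lag 2 indicates a seasonal period of 2.

2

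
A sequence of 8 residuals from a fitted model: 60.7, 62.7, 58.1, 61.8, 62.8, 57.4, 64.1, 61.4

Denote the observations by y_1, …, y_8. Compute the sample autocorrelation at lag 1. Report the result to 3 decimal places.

-0.603

Mean ȳ = (60.7 + 62.7 + 58.1 + 61.8 + 62.8 + 57.4 + 64.1 + 61.4)/8 = 61.1250
Deviations from mean: -0.4250, 1.5750, -3.0250, 0.6750, 1.6750, -3.7250, 2.9750, 0.2750
Numerator Σ_{t=1}^{7}(y_t−ȳ)(y_{t+1}−ȳ) = -22.8481
Denominator Σ(y_t−ȳ)² = 37.8750
r_1 = -22.8481 / 37.8750 = -0.603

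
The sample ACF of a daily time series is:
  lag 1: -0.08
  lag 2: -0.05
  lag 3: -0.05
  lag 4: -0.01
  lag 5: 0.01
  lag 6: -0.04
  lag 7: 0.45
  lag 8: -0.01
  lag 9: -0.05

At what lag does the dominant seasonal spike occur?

The largest autocorrelation is r_7 = 0.45; the remaining lags stay at or below 0.01.
The dominant spike at lag 7 indicates a seasonal period of 7.

7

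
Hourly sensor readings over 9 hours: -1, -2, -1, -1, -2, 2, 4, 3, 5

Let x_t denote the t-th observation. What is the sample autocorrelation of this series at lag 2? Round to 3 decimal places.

Mean x̄ = (-1 − 2 − 1 − 1 − 2 + 2 + 4 + 3 + 5)/9 = 0.7778
Σ(x_t−x̄)(x_{t+2}−x̄) = (3.1605) + (4.9383) + (4.9383) + (-2.1728) + (-8.9506) + (2.7160) + (13.6049) = 18.2346
Denominator Σ(x_t−x̄)² = 59.5556
r_2 = 18.2346 / 59.5556 = 0.306

0.306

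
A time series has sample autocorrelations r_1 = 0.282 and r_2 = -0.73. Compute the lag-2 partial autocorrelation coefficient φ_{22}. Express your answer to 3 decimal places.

-0.879

φ_{22} = (r_2 − r_1²) / (1 − r_1²)
r_1² = (0.282)² = 0.079524
Numerator = -0.73 − 0.0795 = -0.8095; denominator = 1 − 0.0795 = 0.9205
φ_{22} = -0.8095 / 0.9205 = -0.879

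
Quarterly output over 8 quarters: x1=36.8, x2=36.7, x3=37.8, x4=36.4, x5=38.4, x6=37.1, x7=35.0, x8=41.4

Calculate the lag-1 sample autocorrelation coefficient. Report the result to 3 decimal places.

-0.414

Mean x̄ = (36.8 + 36.7 + 37.8 + 36.4 + 38.4 + 37.1 + 35.0 + 41.4)/8 = 37.4500
Σ(x_t−x̄)(x_{t+1}−x̄) = (0.4875) + (-0.2625) + (-0.3675) + (-0.9975) + (-0.3325) + (0.8575) + (-9.6775) = -10.2925
Denominator Σ(x_t−x̄)² = 24.8400
r_1 = -10.2925 / 24.8400 = -0.414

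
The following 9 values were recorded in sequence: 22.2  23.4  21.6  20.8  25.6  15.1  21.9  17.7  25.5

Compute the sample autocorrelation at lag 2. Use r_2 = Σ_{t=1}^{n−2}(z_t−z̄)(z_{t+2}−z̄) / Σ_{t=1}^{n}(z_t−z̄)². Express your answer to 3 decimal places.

Mean z̄ = (22.2 + 23.4 + 21.6 + 20.8 + 25.6 + 15.1 + 21.9 + 17.7 + 25.5)/9 = 21.5333
Σ(z_t−z̄)(z_{t+2}−z̄) = (0.0444) + (-1.3689) + (0.2711) + (4.7178) + (1.4911) + (24.6611) + (1.4544) = 31.2711
Denominator Σ(z_t−z̄)² = 92.9600
r_2 = 31.2711 / 92.9600 = 0.336

0.336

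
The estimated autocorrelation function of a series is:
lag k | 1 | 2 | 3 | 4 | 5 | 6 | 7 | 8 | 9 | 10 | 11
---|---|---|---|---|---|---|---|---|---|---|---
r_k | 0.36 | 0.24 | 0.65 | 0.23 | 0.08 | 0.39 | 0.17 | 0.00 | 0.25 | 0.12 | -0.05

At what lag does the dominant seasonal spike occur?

The largest autocorrelation is r_3 = 0.65, with a weaker echo at lag 6 (0.39); the remaining lags stay at or below 0.36. The elevated value at lag 1 (0.36), dropping to 0.24 at lag 2, reflects decaying short-term dependence rather than seasonality.
The dominant spike at lag 3 indicates a seasonal period of 3.

3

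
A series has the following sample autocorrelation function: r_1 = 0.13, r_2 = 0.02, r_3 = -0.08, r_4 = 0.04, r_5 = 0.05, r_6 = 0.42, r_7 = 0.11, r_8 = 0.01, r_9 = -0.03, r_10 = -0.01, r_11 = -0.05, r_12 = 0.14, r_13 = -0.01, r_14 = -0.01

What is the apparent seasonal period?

The largest autocorrelation is r_6 = 0.42; the remaining lags stay at or below 0.14.
The dominant spike at lag 6 indicates a seasonal period of 6.

6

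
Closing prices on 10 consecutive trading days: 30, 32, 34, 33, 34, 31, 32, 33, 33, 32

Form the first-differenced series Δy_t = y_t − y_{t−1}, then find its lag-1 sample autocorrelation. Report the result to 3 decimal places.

-0.198

First differences Δy: 2, 2, -1, 1, -3, 1, 1, 0, -1
Mean of differences = 0.2222
Numerator Σ(Δy_t−Δȳ)(Δy_{t+1}−Δȳ) = -4.2716
Denominator Σ(Δy_t−Δȳ)² = 21.5556
r_1(Δy) = -4.2716 / 21.5556 = -0.198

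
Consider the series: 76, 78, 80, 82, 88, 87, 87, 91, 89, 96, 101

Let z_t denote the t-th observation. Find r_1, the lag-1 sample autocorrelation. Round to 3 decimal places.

0.598

Mean z̄ = (76 + 78 + 80 + 82 + 88 + 87 + 87 + 91 + 89 + 96 + 101)/11 = 86.8182
Numerator Σ_{t=1}^{10}(z_t−z̄)(z_{t+1}−z̄) = 343.0579
Denominator Σ(z_t−z̄)² = 573.6364
r_1 = 343.0579 / 573.6364 = 0.598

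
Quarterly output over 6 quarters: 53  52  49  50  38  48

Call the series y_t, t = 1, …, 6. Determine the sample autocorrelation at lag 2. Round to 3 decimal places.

0.012

Mean ȳ = (53 + 52 + 49 + 50 + 38 + 48)/6 = 48.3333
Σ(y_t−ȳ)(y_{t+2}−ȳ) = (3.1111) + (6.1111) + (-6.8889) + (-0.5556) = 1.7778
Denominator Σ(y_t−ȳ)² = 145.3333
r_2 = 1.7778 / 145.3333 = 0.012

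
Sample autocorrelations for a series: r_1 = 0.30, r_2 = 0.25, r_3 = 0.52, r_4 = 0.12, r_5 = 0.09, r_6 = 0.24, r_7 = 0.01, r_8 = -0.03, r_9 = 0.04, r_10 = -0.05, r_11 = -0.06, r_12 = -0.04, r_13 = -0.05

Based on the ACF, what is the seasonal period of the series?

3

The largest autocorrelation is r_3 = 0.52; the remaining lags stay at or below 0.30. The elevated value at lag 1 (0.30), dropping to 0.25 at lag 2, reflects decaying short-term dependence rather than seasonality.
The dominant spike at lag 3 indicates a seasonal period of 3.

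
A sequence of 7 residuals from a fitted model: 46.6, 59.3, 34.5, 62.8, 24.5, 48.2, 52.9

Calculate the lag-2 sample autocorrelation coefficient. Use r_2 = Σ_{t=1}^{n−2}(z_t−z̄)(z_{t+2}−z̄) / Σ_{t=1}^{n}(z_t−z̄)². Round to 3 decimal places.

0.333

Mean z̄ = (46.6 + 59.3 + 34.5 + 62.8 + 24.5 + 48.2 + 52.9)/7 = 46.9714
Σ(z_t−z̄)(z_{t+2}−z̄) = (4.6322) + (195.1437) + (280.2508) + (19.4465) + (-133.2235) = 366.2498
Denominator Σ(z_t−z̄)² = 1099.8343
r_2 = 366.2498 / 1099.8343 = 0.333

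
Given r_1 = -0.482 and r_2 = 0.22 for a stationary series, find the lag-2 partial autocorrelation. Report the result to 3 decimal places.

-0.016

φ_{22} = (r_2 − r_1²) / (1 − r_1²)
r_1² = (-0.482)² = 0.232324
Numerator = 0.22 − 0.2323 = -0.0123; denominator = 1 − 0.2323 = 0.7677
φ_{22} = -0.0123 / 0.7677 = -0.016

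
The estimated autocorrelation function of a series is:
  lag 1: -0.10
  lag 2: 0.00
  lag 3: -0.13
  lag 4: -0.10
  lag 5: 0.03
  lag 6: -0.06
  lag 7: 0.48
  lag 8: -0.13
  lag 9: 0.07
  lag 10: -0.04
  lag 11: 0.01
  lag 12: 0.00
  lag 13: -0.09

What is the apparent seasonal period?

The largest autocorrelation is r_7 = 0.48; the remaining lags stay at or below 0.07.
The dominant spike at lag 7 indicates a seasonal period of 7.

7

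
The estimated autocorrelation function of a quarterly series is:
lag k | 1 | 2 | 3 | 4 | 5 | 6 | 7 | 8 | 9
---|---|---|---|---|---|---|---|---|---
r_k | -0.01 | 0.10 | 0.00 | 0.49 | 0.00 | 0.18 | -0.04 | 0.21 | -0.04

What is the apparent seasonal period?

4

The largest autocorrelation is r_4 = 0.49, with a weaker echo at lag 8 (0.21); the remaining lags stay at or below 0.18.
The dominant spike at lag 4 indicates a seasonal period of 4.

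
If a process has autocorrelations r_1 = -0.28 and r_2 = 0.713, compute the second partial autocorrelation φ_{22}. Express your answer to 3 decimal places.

φ_{22} = (r_2 − r_1²) / (1 − r_1²)
r_1² = (-0.28)² = 0.0784
Numerator = 0.713 − 0.0784 = 0.6346; denominator = 1 − 0.0784 = 0.9216
φ_{22} = 0.6346 / 0.9216 = 0.689

0.689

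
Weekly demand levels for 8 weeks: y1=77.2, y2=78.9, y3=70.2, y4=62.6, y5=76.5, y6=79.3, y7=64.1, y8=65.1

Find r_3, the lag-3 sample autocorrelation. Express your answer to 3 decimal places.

Mean ȳ = (77.2 + 78.9 + 70.2 + 62.6 + 76.5 + 79.3 + 64.1 + 65.1)/8 = 71.7375
Deviations from mean: 5.4625, 7.1625, -1.5375, -9.1375, 4.7625, 7.5625, -7.6375, -6.6375
Σ(y_t−ȳ)(y_{t+3}−ȳ) = (-49.9136) + (34.1114) + (-11.6273) + (69.7877) + (-31.6111) = 10.7470
Denominator Σ(y_t−ȳ)² = 349.2588
r_3 = 10.7470 / 349.2588 = 0.031

0.031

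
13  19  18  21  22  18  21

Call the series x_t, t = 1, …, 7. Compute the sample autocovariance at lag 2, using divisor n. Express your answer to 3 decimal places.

1.076

Mean x̄ = (13 + 19 + 18 + 21 + 22 + 18 + 21)/7 = 18.8571
Deviations: -5.8571, 0.1429, -0.8571, 2.1429, 3.1429, -0.8571, 2.1429
Σ_{t=1}^{5}(x_t−x̄)(x_{t+2}−x̄) = 7.5306
γ_2 = 7.5306 / 7 = 1.076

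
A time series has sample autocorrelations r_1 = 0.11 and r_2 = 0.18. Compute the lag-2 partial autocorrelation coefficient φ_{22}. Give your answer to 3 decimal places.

0.170

φ_{22} = (r_2 − r_1²) / (1 − r_1²)
r_1² = (0.11)² = 0.0121
Numerator = 0.18 − 0.0121 = 0.1679; denominator = 1 − 0.0121 = 0.9879
φ_{22} = 0.1679 / 0.9879 = 0.170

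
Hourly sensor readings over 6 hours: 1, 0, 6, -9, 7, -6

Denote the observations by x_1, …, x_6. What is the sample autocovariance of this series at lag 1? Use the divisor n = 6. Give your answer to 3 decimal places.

Mean x̄ = (1 + 0 + 6 − 9 + 7 − 6)/6 = -0.1667
Σ_{t=1}^{5}(x_t−x̄)(x_{t+1}−x̄) = -158.3611
γ_1 = -158.3611 / 6 = -26.394

-26.394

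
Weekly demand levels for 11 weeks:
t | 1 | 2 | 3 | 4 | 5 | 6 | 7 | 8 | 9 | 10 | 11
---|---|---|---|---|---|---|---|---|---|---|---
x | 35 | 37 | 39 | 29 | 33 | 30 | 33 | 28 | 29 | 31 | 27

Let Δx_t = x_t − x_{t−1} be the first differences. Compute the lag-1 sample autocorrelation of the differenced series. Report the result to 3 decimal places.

First differences Δx: 2, 2, -10, 4, -3, 3, -5, 1, 2, -4
Mean of differences = -0.8000
Numerator Σ(Δx_t−Δx̄)(Δx_{t+1}−Δx̄) = -108.4400
Denominator Σ(Δx_t−Δx̄)² = 181.6000
r_1(Δx) = -108.4400 / 181.6000 = -0.597

-0.597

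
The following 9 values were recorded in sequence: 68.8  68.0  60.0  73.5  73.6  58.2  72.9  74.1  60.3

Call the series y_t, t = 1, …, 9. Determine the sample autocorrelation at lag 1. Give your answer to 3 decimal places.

-0.386

Mean ȳ = (68.8 + 68.0 + 60.0 + 73.5 + 73.6 + 58.2 + 72.9 + 74.1 + 60.3)/9 = 67.7111
Numerator Σ_{t=1}^{8}(y_t−ȳ)(y_{t+1}−ȳ) = -132.0212
Denominator Σ(y_t−ȳ)² = 342.0489
r_1 = -132.0212 / 342.0489 = -0.386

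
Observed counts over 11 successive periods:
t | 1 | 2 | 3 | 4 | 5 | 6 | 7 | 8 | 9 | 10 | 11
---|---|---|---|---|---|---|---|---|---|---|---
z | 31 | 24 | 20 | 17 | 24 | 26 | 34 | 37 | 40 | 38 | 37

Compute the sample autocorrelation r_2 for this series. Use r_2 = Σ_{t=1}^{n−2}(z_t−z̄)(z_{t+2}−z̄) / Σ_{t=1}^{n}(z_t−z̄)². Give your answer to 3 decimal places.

Mean z̄ = (31 + 24 + 20 + 17 + 24 + 26 + 34 + 37 + 40 + 38 + 37)/11 = 29.8182
Numerator Σ_{t=1}^{9}(z_t−z̄)(z_{t+2}−z̄) = 291.7521
Denominator Σ(z_t−z̄)² = 635.6364
r_2 = 291.7521 / 635.6364 = 0.459

0.459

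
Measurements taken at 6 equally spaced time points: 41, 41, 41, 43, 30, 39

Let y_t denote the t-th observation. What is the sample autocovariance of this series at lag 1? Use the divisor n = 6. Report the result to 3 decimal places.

Mean ȳ = (41 + 41 + 41 + 43 + 30 + 39)/6 = 39.1667
Σ_{t=1}^{5}(y_t−ȳ)(y_{t+1}−ȳ) = -19.8611
γ_1 = -19.8611 / 6 = -3.310

-3.310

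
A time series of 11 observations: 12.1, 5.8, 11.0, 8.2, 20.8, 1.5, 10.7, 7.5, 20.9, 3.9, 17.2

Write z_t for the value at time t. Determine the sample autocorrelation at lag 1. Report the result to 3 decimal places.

Mean z̄ = (12.1 + 5.8 + 11.0 + 8.2 + 20.8 + 1.5 + 10.7 + 7.5 + 20.9 + 3.9 + 17.2)/11 = 10.8727
Numerator Σ_{t=1}^{10}(z_t−z̄)(z_{t+1}−z̄) = -272.4435
Denominator Σ(z_t−z̄)² = 421.4018
r_1 = -272.4435 / 421.4018 = -0.647

-0.647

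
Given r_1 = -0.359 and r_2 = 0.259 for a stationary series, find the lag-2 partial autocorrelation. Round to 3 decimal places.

0.149

φ_{22} = (r_2 − r_1²) / (1 − r_1²)
r_1² = (-0.359)² = 0.128881
Numerator = 0.259 − 0.1289 = 0.1301; denominator = 1 − 0.1289 = 0.8711
φ_{22} = 0.1301 / 0.8711 = 0.149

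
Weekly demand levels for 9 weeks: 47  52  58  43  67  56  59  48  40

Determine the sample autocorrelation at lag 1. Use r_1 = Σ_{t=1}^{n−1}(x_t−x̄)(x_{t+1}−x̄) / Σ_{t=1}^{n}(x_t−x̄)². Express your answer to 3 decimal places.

-0.144

Mean x̄ = (47 + 52 + 58 + 43 + 67 + 56 + 59 + 48 + 40)/9 = 52.2222
Numerator Σ_{t=1}^{8}(x_t−x̄)(x_{t+1}−x̄) = -85.2716
Denominator Σ(x_t−x̄)² = 591.5556
r_1 = -85.2716 / 591.5556 = -0.144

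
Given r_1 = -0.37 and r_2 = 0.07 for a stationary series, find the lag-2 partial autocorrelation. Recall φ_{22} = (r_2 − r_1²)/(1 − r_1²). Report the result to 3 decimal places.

φ_{22} = (r_2 − r_1²) / (1 − r_1²)
r_1² = (-0.37)² = 0.1369
Numerator = 0.07 − 0.1369 = -0.0669; denominator = 1 − 0.1369 = 0.8631
φ_{22} = -0.0669 / 0.8631 = -0.078

-0.078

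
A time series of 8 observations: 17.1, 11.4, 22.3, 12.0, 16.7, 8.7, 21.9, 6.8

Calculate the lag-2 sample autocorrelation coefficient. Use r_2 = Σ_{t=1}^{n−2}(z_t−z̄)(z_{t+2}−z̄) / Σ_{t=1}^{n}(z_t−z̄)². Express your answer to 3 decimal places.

0.510

Mean z̄ = (17.1 + 11.4 + 22.3 + 12.0 + 16.7 + 8.7 + 21.9 + 6.8)/8 = 14.6125
Deviations from mean: 2.4875, -3.2125, 7.6875, -2.6125, 2.0875, -5.9125, 7.2875, -7.8125
Σ(z_t−z̄)(z_{t+2}−z̄) = (19.1227) + (8.3927) + (16.0477) + (15.4464) + (15.2127) + (46.1914) = 120.4134
Denominator Σ(z_t−z̄)² = 235.8888
r_2 = 120.4134 / 235.8888 = 0.510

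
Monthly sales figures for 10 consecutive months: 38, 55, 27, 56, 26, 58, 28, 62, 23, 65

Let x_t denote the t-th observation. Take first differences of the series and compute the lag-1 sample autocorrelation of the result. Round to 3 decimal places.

First differences Δx: 17, -28, 29, -30, 32, -30, 34, -39, 42
Mean of differences = 3.0000
Numerator Σ(Δx_t−Δx̄)(Δx_{t+1}−Δx̄) = -7975.0000
Denominator Σ(Δx_t−Δx̄)² = 9098.0000
r_1(Δx) = -7975.0000 / 9098.0000 = -0.877

-0.877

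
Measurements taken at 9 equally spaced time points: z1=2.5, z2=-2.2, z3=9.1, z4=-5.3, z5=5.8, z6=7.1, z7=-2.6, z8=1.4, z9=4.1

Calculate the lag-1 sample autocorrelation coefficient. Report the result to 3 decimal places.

-0.608

Mean z̄ = (2.5 − 2.2 + 9.1 − 5.3 + 5.8 + 7.1 − 2.6 + 1.4 + 4.1)/9 = 2.2111
Numerator Σ_{t=1}^{8}(z_t−z̄)(z_{t+1}−z̄) = -113.9668
Denominator Σ(z_t−z̄)² = 187.5689
r_1 = -113.9668 / 187.5689 = -0.608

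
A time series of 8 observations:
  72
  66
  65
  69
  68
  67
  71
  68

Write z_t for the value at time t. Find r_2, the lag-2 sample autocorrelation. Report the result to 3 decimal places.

Mean z̄ = (72 + 66 + 65 + 69 + 68 + 67 + 71 + 68)/8 = 68.2500
Deviations from mean: 3.7500, -2.2500, -3.2500, 0.7500, -0.2500, -1.2500, 2.7500, -0.2500
Σ(z_t−z̄)(z_{t+2}−z̄) = (-12.1875) + (-1.6875) + (0.8125) + (-0.9375) + (-0.6875) + (0.3125) = -14.3750
Denominator Σ(z_t−z̄)² = 39.5000
r_2 = -14.3750 / 39.5000 = -0.364

-0.364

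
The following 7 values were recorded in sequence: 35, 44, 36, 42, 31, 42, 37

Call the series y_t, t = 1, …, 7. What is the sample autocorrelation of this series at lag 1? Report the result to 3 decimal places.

Mean ȳ = (35 + 44 + 36 + 42 + 31 + 42 + 37)/7 = 38.1429
Deviations from mean: -3.1429, 5.8571, -2.1429, 3.8571, -7.1429, 3.8571, -1.1429
Σ(y_t−ȳ)(y_{t+1}−ȳ) = (-18.4082) + (-12.5510) + (-8.2653) + (-27.5510) + (-27.5510) + (-4.4082) = -98.7347
Denominator Σ(y_t−ȳ)² = 130.8571
r_1 = -98.7347 / 130.8571 = -0.755

-0.755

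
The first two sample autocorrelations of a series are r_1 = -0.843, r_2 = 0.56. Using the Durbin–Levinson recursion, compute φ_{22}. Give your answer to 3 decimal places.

φ_{22} = (r_2 − r_1²) / (1 − r_1²)
r_1² = (-0.843)² = 0.710649
Numerator = 0.56 − 0.7106 = -0.1506; denominator = 1 − 0.7106 = 0.2894
φ_{22} = -0.1506 / 0.2894 = -0.521

-0.521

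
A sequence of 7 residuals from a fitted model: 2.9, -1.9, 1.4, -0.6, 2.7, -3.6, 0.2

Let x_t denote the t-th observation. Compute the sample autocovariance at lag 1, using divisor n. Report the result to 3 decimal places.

-2.969

Mean x̄ = (2.9 − 1.9 + 1.4 − 0.6 + 2.7 − 3.6 + 0.2)/7 = 0.1571
Σ_{t=1}^{6}(x_t−x̄)(x_{t+1}−x̄) = -20.7804
γ_1 = -20.7804 / 7 = -2.969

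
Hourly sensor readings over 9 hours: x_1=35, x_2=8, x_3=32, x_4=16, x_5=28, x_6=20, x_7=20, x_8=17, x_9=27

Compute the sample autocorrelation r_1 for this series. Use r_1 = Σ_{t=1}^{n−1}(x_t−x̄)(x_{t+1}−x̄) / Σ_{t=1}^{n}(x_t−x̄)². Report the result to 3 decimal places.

-0.733

Mean x̄ = (35 + 8 + 32 + 16 + 28 + 20 + 20 + 17 + 27)/9 = 22.5556
Numerator Σ_{t=1}^{8}(x_t−x̄)(x_{t+1}−x̄) = -434.0864
Denominator Σ(x_t−x̄)² = 592.2222
r_1 = -434.0864 / 592.2222 = -0.733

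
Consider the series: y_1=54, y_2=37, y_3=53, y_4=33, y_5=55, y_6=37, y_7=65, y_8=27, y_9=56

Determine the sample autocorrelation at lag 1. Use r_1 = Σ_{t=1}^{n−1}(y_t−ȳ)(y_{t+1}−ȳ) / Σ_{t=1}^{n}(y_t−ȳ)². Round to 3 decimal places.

Mean ȳ = (54 + 37 + 53 + 33 + 55 + 37 + 65 + 27 + 56)/9 = 46.3333
Numerator Σ_{t=1}^{8}(y_t−ȳ)(y_{t+1}−ȳ) = -1141.1111
Denominator Σ(y_t−ȳ)² = 1346.0000
r_1 = -1141.1111 / 1346.0000 = -0.848

-0.848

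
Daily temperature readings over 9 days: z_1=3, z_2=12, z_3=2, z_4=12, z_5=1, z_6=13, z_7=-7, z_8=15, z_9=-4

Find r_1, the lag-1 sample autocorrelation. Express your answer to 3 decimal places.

-0.824

Mean z̄ = (3 + 12 + 2 + 12 + 1 + 13 − 7 + 15 − 4)/9 = 5.2222
Numerator Σ_{t=1}^{8}(z_t−z̄)(z_{t+1}−z̄) = -424.9383
Denominator Σ(z_t−z̄)² = 515.5556
r_1 = -424.9383 / 515.5556 = -0.824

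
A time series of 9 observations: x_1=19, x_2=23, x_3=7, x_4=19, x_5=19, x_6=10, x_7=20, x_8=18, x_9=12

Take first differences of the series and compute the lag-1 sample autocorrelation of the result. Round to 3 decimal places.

-0.569

First differences Δx: 4, -16, 12, 0, -9, 10, -2, -6
Mean of differences = -0.8750
Numerator Σ(Δx_t−Δx̄)(Δx_{t+1}−Δx̄) = -359.1406
Denominator Σ(Δx_t−Δx̄)² = 630.8750
r_1(Δx) = -359.1406 / 630.8750 = -0.569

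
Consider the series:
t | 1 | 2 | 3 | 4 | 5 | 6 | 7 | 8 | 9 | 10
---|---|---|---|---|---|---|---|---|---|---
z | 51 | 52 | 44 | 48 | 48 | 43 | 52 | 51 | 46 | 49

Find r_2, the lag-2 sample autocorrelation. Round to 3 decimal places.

Mean z̄ = (51 + 52 + 44 + 48 + 48 + 43 + 52 + 51 + 46 + 49)/10 = 48.4000
Numerator Σ_{t=1}^{8}(z_t−z̄)(z_{t+2}−z̄) = -31.5200
Denominator Σ(z_t−z̄)² = 94.4000
r_2 = -31.5200 / 94.4000 = -0.334

-0.334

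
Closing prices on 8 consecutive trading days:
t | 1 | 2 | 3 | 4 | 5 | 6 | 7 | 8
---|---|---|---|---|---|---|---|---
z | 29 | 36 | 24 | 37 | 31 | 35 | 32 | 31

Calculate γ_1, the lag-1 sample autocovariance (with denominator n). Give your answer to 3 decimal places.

-11.455

Mean z̄ = (29 + 36 + 24 + 37 + 31 + 35 + 32 + 31)/8 = 31.8750
Deviations: -2.8750, 4.1250, -7.8750, 5.1250, -0.8750, 3.1250, 0.1250, -0.8750
Σ_{t=1}^{7}(z_t−z̄)(z_{t+1}−z̄) = -91.6406
γ_1 = -91.6406 / 8 = -11.455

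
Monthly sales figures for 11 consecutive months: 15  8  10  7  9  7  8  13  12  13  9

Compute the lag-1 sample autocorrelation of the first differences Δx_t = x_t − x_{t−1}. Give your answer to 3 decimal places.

First differences Δx: -7, 2, -3, 2, -2, 1, 5, -1, 1, -4
Mean of differences = -0.6000
Numerator Σ(Δx_t−Δx̄)(Δx_{t+1}−Δx̄) = -34.3600
Denominator Σ(Δx_t−Δx̄)² = 110.4000
r_1(Δx) = -34.3600 / 110.4000 = -0.311

-0.311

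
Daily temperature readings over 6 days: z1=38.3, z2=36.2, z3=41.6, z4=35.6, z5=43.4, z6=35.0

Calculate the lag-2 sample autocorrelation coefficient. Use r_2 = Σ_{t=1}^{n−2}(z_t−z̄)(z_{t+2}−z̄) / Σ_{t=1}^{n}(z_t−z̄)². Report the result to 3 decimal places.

0.528

Mean z̄ = (38.3 + 36.2 + 41.6 + 35.6 + 43.4 + 35.0)/6 = 38.3500
Σ(z_t−z̄)(z_{t+2}−z̄) = (-0.1625) + (5.9125) + (16.4125) + (9.2125) = 31.3750
Denominator Σ(z_t−z̄)² = 59.4750
r_2 = 31.3750 / 59.4750 = 0.528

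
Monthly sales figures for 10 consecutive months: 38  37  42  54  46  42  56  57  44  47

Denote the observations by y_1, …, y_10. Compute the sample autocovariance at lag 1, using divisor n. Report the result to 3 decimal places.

11.891

Mean ȳ = (38 + 37 + 42 + 54 + 46 + 42 + 56 + 57 + 44 + 47)/10 = 46.3000
Σ_{t=1}^{9}(y_t−ȳ)(y_{t+1}−ȳ) = 118.9100
γ_1 = 118.9100 / 10 = 11.891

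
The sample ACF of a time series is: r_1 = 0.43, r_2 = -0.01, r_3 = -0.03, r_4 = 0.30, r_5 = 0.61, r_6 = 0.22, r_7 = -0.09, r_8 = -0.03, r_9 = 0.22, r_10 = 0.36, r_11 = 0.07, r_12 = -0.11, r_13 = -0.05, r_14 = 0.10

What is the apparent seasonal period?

5

The largest autocorrelation is r_5 = 0.61; the remaining lags stay at or below 0.43.
The dominant spike at lag 5 indicates a seasonal period of 5.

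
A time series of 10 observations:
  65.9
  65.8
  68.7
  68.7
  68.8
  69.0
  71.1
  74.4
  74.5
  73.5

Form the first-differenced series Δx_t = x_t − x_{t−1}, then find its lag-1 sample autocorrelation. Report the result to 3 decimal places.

First differences Δx: -0.1, 2.9, 0.0, 0.1, 0.2, 2.1, 3.3, 0.1, -1.0
Mean of differences = 0.8444
Numerator Σ(Δx_t−Δx̄)(Δx_{t+1}−Δx̄) = -0.7498
Denominator Σ(Δx_t−Δx̄)² = 18.3622
r_1(Δx) = -0.7498 / 18.3622 = -0.041

-0.041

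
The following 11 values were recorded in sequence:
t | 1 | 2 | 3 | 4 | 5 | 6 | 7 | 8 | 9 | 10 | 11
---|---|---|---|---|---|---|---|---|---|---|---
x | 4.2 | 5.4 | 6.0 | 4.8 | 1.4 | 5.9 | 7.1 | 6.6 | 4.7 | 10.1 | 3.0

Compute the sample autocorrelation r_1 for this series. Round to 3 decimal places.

Mean x̄ = (4.2 + 5.4 + 6.0 + 4.8 + 1.4 + 5.9 + 7.1 + 6.6 + 4.7 + 10.1 + 3.0)/11 = 5.3818
Numerator Σ_{t=1}^{10}(x_t−x̄)(x_{t+1}−x̄) = -12.4185
Denominator Σ(x_t−x̄)² = 51.0764
r_1 = -12.4185 / 51.0764 = -0.243

-0.243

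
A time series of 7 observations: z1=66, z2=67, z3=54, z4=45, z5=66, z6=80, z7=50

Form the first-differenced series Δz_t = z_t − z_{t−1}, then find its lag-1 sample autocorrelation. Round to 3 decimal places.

First differences Δz: 1, -13, -9, 21, 14, -30
Mean of differences = -2.6667
Numerator Σ(Δz_t−Δz̄)(Δz_{t+1}−Δz̄) = -183.4444
Denominator Σ(Δz_t−Δz̄)² = 1745.3333
r_1(Δz) = -183.4444 / 1745.3333 = -0.105

-0.105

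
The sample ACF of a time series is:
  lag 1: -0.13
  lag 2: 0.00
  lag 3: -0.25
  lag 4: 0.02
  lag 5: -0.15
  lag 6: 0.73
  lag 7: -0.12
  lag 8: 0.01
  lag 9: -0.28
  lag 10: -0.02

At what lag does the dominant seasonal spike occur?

6

The largest autocorrelation is r_6 = 0.73; the remaining lags stay at or below 0.02.
The dominant spike at lag 6 indicates a seasonal period of 6.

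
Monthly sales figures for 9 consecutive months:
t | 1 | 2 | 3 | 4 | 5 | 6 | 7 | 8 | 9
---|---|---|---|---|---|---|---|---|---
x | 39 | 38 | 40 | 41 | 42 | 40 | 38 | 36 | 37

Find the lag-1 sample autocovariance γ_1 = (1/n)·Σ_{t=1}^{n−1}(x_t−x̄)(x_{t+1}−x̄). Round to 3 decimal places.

2.000

Mean x̄ = (39 + 38 + 40 + 41 + 42 + 40 + 38 + 36 + 37)/9 = 39.0000
Σ_{t=1}^{8}(x_t−x̄)(x_{t+1}−x̄) = 18.0000
γ_1 = 18.0000 / 9 = 2.000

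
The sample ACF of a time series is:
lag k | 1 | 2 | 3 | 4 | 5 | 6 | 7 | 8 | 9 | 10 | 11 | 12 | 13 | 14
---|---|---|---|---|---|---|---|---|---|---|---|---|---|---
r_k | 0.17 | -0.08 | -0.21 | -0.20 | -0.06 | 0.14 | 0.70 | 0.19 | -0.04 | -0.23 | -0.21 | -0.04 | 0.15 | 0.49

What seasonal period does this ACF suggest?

7

The largest autocorrelation is r_7 = 0.70, with a weaker echo at lag 14 (0.49); the remaining lags stay at or below 0.19.
The dominant spike at lag 7 indicates a seasonal period of 7.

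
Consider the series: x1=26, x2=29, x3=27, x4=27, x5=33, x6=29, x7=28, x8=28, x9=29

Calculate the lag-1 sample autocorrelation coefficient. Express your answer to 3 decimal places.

-0.137

Mean x̄ = (26 + 29 + 27 + 27 + 33 + 29 + 28 + 28 + 29)/9 = 28.4444
Numerator Σ_{t=1}^{8}(x_t−x̄)(x_{t+1}−x̄) = -4.4198
Denominator Σ(x_t−x̄)² = 32.2222
r_1 = -4.4198 / 32.2222 = -0.137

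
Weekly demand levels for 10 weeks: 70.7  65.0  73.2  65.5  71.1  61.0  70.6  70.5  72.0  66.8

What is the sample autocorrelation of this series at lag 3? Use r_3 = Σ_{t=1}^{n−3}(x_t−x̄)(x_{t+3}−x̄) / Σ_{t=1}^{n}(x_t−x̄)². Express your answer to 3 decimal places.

-0.603

Mean x̄ = (70.7 + 65.0 + 73.2 + 65.5 + 71.1 + 61.0 + 70.6 + 70.5 + 72.0 + 66.8)/10 = 68.6400
Σ(x_t−x̄)(x_{t+3}−x̄) = (-6.4684) + (-8.9544) + (-34.8384) + (-6.1544) + (4.5756) + (-25.6704) + (-3.6064) = -81.1168
Denominator Σ(x_t−x̄)² = 134.5440
r_3 = -81.1168 / 134.5440 = -0.603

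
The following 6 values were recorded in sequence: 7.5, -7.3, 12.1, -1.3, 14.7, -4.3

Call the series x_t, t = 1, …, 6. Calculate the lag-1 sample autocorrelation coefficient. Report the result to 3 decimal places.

Mean x̄ = (7.5 − 7.3 + 12.1 − 1.3 + 14.7 − 4.3)/6 = 3.5667
Deviations from mean: 3.9333, -10.8667, 8.5333, -4.8667, 11.1333, -7.8667
Numerator Σ_{t=1}^{5}(x_t−x̄)(x_{t+1}−x̄) = -318.7644
Denominator Σ(x_t−x̄)² = 415.8933
r_1 = -318.7644 / 415.8933 = -0.766

-0.766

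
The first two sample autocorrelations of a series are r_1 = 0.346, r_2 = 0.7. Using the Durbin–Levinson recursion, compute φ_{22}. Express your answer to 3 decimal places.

φ_{22} = (r_2 − r_1²) / (1 − r_1²)
r_1² = (0.346)² = 0.119716
Numerator = 0.7 − 0.1197 = 0.5803; denominator = 1 − 0.1197 = 0.8803
φ_{22} = 0.5803 / 0.8803 = 0.659

0.659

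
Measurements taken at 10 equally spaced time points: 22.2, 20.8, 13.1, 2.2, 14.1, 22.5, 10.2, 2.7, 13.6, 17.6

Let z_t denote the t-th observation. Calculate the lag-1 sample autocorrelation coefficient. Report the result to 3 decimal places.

0.150

Mean z̄ = (22.2 + 20.8 + 13.1 + 2.2 + 14.1 + 22.5 + 10.2 + 2.7 + 13.6 + 17.6)/10 = 13.9000
Numerator Σ_{t=1}^{9}(z_t−z̄)(z_{t+1}−z̄) = 72.3600
Denominator Σ(z_t−z̄)² = 480.9400
r_1 = 72.3600 / 480.9400 = 0.150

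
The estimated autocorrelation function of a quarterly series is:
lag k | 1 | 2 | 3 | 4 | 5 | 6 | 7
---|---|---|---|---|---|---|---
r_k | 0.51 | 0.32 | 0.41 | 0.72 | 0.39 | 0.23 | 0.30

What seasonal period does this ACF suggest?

4

The largest autocorrelation is r_4 = 0.72; the remaining lags stay at or below 0.51. The elevated value at lag 1 (0.51), dropping to 0.32 at lag 2, reflects decaying short-term dependence rather than seasonality.
The dominant spike at lag 4 indicates a seasonal period of 4.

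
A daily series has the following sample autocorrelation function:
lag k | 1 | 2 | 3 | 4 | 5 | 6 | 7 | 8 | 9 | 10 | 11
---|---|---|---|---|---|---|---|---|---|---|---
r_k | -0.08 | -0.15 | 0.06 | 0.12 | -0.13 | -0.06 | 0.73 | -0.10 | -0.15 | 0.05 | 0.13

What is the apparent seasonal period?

The largest autocorrelation is r_7 = 0.73; the remaining lags stay at or below 0.13.
The dominant spike at lag 7 indicates a seasonal period of 7.

7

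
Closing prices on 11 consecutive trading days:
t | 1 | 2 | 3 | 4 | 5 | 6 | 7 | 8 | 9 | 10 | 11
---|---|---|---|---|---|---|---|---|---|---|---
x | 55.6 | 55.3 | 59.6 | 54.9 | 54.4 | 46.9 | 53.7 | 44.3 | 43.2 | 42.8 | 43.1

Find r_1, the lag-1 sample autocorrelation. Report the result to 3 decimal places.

Mean x̄ = (55.6 + 55.3 + 59.6 + 54.9 + 54.4 + 46.9 + 53.7 + 44.3 + 43.2 + 42.8 + 43.1)/11 = 50.3455
Numerator Σ_{t=1}^{10}(x_t−x̄)(x_{t+1}−x̄) = 238.4788
Denominator Σ(x_t−x̄)² = 395.1473
r_1 = 238.4788 / 395.1473 = 0.604

0.604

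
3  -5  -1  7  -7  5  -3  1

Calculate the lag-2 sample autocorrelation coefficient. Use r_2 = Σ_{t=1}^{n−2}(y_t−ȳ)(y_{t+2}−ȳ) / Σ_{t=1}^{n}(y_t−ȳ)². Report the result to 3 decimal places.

0.179

Mean ȳ = (3 − 5 − 1 + 7 − 7 + 5 − 3 + 1)/8 = 0.0000
Deviations from mean: 3.0000, -5.0000, -1.0000, 7.0000, -7.0000, 5.0000, -3.0000, 1.0000
Σ(y_t−ȳ)(y_{t+2}−ȳ) = (-3.0000) + (-35.0000) + (7.0000) + (35.0000) + (21.0000) + (5.0000) = 30.0000
Denominator Σ(y_t−ȳ)² = 168.0000
r_2 = 30.0000 / 168.0000 = 0.179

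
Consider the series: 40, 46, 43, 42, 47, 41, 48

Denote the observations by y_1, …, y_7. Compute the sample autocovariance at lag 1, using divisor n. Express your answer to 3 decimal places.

-5.023

Mean ȳ = (40 + 46 + 43 + 42 + 47 + 41 + 48)/7 = 43.8571
Deviations: -3.8571, 2.1429, -0.8571, -1.8571, 3.1429, -2.8571, 4.1429
Σ_{t=1}^{6}(y_t−ȳ)(y_{t+1}−ȳ) = -35.1633
γ_1 = -35.1633 / 7 = -5.023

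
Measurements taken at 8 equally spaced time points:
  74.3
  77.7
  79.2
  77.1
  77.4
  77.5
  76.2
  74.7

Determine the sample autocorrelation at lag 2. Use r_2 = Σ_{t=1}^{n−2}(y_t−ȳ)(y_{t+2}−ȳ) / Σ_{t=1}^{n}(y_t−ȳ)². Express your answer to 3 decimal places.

-0.311

Mean ȳ = (74.3 + 77.7 + 79.2 + 77.1 + 77.4 + 77.5 + 76.2 + 74.7)/8 = 76.7625
Numerator Σ_{t=1}^{6}(y_t−ȳ)(y_{t+2}−ȳ) = -5.7628
Denominator Σ(y_t−ȳ)² = 18.5188
r_2 = -5.7628 / 18.5188 = -0.311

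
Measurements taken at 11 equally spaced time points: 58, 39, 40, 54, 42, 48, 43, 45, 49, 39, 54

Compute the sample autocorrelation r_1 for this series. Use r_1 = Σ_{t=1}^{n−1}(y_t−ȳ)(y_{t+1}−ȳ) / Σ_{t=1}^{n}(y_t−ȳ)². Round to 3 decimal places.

Mean ȳ = (58 + 39 + 40 + 54 + 42 + 48 + 43 + 45 + 49 + 39 + 54)/11 = 46.4545
Numerator Σ_{t=1}^{10}(y_t−ȳ)(y_{t+1}−ȳ) = -206.3884
Denominator Σ(y_t−ȳ)² = 442.7273
r_1 = -206.3884 / 442.7273 = -0.466

-0.466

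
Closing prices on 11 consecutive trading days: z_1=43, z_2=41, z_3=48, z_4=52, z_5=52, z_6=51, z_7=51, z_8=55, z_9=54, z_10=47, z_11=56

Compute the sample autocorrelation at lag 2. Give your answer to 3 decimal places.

0.061

Mean z̄ = (43 + 41 + 48 + 52 + 52 + 51 + 51 + 55 + 54 + 47 + 56)/11 = 50.0000
Numerator Σ_{t=1}^{9}(z_t−z̄)(z_{t+2}−z̄) = 14.0000
Denominator Σ(z_t−z̄)² = 230.0000
r_2 = 14.0000 / 230.0000 = 0.061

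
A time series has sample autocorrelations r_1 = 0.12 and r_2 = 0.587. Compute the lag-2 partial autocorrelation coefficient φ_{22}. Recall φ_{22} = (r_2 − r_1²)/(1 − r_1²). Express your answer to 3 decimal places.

φ_{22} = (r_2 − r_1²) / (1 − r_1²)
r_1² = (0.12)² = 0.0144
Numerator = 0.587 − 0.0144 = 0.5726; denominator = 1 − 0.0144 = 0.9856
φ_{22} = 0.5726 / 0.9856 = 0.581

0.581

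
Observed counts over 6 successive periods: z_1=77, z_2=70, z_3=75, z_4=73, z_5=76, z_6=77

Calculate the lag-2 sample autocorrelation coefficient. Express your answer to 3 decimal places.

0.137

Mean z̄ = (77 + 70 + 75 + 73 + 76 + 77)/6 = 74.6667
Deviations from mean: 2.3333, -4.6667, 0.3333, -1.6667, 1.3333, 2.3333
Numerator Σ_{t=1}^{4}(z_t−z̄)(z_{t+2}−z̄) = 5.1111
Denominator Σ(z_t−z̄)² = 37.3333
r_2 = 5.1111 / 37.3333 = 0.137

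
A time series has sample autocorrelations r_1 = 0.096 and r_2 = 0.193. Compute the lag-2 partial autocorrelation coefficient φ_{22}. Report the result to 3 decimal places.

0.185

φ_{22} = (r_2 − r_1²) / (1 − r_1²)
r_1² = (0.096)² = 0.009216
Numerator = 0.193 − 0.0092 = 0.1838; denominator = 1 − 0.0092 = 0.9908
φ_{22} = 0.1838 / 0.9908 = 0.185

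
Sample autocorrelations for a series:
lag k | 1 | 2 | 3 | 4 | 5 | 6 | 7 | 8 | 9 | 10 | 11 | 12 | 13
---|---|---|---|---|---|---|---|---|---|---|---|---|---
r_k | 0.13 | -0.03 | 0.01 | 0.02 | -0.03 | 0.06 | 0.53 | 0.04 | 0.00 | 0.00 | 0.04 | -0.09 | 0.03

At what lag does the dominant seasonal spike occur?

7

The largest autocorrelation is r_7 = 0.53; the remaining lags stay at or below 0.13.
The dominant spike at lag 7 indicates a seasonal period of 7.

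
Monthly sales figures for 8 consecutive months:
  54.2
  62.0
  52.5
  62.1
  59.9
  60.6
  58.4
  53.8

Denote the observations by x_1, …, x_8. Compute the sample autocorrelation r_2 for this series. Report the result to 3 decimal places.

0.261

Mean x̄ = (54.2 + 62.0 + 52.5 + 62.1 + 59.9 + 60.6 + 58.4 + 53.8)/8 = 57.9375
Deviations from mean: -3.7375, 4.0625, -5.4375, 4.1625, 1.9625, 2.6625, 0.4625, -4.1375
Σ(x_t−x̄)(x_{t+2}−x̄) = (20.3227) + (16.9102) + (-10.6711) + (11.0827) + (0.9077) + (-11.0161) = 27.5359
Denominator Σ(x_t−x̄)² = 105.6388
r_2 = 27.5359 / 105.6388 = 0.261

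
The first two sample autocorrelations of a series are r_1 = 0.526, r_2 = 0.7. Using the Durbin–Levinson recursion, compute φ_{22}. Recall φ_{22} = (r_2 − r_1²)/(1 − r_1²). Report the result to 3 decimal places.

φ_{22} = (r_2 − r_1²) / (1 − r_1²)
r_1² = (0.526)² = 0.276676
Numerator = 0.7 − 0.2767 = 0.4233; denominator = 1 − 0.2767 = 0.7233
φ_{22} = 0.4233 / 0.7233 = 0.585

0.585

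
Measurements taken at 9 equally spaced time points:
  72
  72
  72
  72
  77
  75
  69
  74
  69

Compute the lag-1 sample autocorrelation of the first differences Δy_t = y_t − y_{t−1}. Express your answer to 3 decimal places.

First differences Δy: 0, 0, 0, 5, -2, -6, 5, -5
Mean of differences = -0.3750
Numerator Σ(Δy_t−Δȳ)(Δy_{t+1}−Δȳ) = -52.3906
Denominator Σ(Δy_t−Δȳ)² = 113.8750
r_1(Δy) = -52.3906 / 113.8750 = -0.460

-0.460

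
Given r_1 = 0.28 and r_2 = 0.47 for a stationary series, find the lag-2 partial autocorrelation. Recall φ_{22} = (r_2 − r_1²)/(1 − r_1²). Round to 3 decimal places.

0.425

φ_{22} = (r_2 − r_1²) / (1 − r_1²)
r_1² = (0.28)² = 0.0784
Numerator = 0.47 − 0.0784 = 0.3916; denominator = 1 − 0.0784 = 0.9216
φ_{22} = 0.3916 / 0.9216 = 0.425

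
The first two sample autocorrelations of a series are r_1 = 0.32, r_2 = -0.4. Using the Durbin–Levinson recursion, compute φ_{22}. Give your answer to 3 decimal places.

-0.560

φ_{22} = (r_2 − r_1²) / (1 − r_1²)
r_1² = (0.32)² = 0.1024
Numerator = -0.4 − 0.1024 = -0.5024; denominator = 1 − 0.1024 = 0.8976
φ_{22} = -0.5024 / 0.8976 = -0.560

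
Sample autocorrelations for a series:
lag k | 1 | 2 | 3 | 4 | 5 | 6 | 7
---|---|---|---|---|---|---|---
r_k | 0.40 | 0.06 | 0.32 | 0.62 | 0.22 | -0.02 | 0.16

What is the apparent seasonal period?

The largest autocorrelation is r_4 = 0.62; the remaining lags stay at or below 0.40. The elevated value at lag 1 (0.40), dropping to 0.06 at lag 2, reflects decaying short-term dependence rather than seasonality.
The dominant spike at lag 4 indicates a seasonal period of 4.

4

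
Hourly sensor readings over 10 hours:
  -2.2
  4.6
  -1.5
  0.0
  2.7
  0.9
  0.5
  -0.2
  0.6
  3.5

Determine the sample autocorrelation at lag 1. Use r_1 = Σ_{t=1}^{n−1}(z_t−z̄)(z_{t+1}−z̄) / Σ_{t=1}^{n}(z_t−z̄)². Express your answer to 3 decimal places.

-0.479

Mean z̄ = (-2.2 + 4.6 − 1.5 + 0.0 + 2.7 + 0.9 + 0.5 − 0.2 + 0.6 + 3.5)/10 = 0.8900
Numerator Σ_{t=1}^{9}(z_t−z̄)(z_{t+1}−z̄) = -19.8161
Denominator Σ(z_t−z̄)² = 41.3290
r_1 = -19.8161 / 41.3290 = -0.479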